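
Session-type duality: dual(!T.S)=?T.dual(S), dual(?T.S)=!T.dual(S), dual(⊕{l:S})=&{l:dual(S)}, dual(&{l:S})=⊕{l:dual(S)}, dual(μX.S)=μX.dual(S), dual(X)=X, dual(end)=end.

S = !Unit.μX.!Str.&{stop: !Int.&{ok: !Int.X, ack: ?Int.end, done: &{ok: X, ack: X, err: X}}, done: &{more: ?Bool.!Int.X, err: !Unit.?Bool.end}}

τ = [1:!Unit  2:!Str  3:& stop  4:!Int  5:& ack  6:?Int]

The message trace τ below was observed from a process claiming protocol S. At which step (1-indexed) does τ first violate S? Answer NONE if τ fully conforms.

@1 !Unit  ok  now at μX.…
@2 !Str  ok  now at &{stop: !Int.&{ok: !Int.μX.…, ack: ?Int.end, done: &{ok: μX.…, ack: μX.…, err: μX.…}}, done: &{more: ?Bool.!Int.μX.…, err: !Unit.?Bool.end}}
@3 & stop  ok  now at !Int.&{ok: !Int.μX.…, ack: ?Int.end, done: &{ok: μX.…, ack: μX.…, err: μX.…}}
@4 !Int  ok  now at &{ok: !Int.μX.…, ack: ?Int.end, done: &{ok: μX.…, ack: μX.…, err: μX.…}}
@5 & ack  ok  now at ?Int.end
@6 ?Int  ok  now at end
all 6 steps conform

NONE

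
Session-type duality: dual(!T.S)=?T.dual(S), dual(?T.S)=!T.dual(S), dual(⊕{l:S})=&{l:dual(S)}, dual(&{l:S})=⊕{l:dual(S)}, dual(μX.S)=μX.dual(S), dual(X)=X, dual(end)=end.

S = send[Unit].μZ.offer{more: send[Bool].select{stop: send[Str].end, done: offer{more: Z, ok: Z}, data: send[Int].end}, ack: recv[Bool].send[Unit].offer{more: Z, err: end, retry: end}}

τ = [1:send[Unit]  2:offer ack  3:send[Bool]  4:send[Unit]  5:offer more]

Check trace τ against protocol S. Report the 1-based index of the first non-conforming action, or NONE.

[1] send[Unit]  ✓  state: μZ.…
[2] offer ack  ✓  state: recv[Bool].send[Unit].offer{more: μZ.…, err: end, retry: end}
[3] got send[Bool], protocol expects recv[Bool]  ✗

3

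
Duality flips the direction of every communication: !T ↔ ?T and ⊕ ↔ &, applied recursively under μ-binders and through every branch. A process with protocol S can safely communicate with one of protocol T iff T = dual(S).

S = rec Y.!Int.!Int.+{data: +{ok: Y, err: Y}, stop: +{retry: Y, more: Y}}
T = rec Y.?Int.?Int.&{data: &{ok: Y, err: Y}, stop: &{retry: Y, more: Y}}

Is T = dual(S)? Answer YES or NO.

YES

rec Y | rec Y  match (binder kept)
  !Int | ?Int  match
    !Int | ?Int  match
      +{data,stop} | &{data,stop}  match same labels
        • data:
          +{ok,err} | &{ok,err}  match same labels
            • ok:
              Y | Y  match
            • err:
              Y | Y  match
        • stop:
          +{retry,more} | &{retry,more}  match same labels
            • retry:
              Y | Y  match
            • more:
              Y | Y  match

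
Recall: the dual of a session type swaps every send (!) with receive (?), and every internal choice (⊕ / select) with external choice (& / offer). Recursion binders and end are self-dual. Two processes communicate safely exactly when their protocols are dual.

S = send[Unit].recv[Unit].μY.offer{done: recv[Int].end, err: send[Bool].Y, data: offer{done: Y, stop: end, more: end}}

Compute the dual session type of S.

recv[Unit].send[Unit].μY.select{done: send[Int].end, err: recv[Bool].Y, data: select{done: Y, stop: end, more: end}}

send[Unit] = recv[Unit]
  recv[Unit] = send[Unit]
    μY = μY  (μ self-dual)
      offer{done,err,data} = select{done,err,data}  (offer→select)
        [done]
          recv[Int] = send[Int]
            end self-dual
        [err]
          send[Bool] = recv[Bool]
            Y self-dual
        [data]
          offer{done,stop,more} = select{done,stop,more}  (offer→select)
            [done]
              Y self-dual
            [stop]
              end self-dual
            [more]
              end self-dual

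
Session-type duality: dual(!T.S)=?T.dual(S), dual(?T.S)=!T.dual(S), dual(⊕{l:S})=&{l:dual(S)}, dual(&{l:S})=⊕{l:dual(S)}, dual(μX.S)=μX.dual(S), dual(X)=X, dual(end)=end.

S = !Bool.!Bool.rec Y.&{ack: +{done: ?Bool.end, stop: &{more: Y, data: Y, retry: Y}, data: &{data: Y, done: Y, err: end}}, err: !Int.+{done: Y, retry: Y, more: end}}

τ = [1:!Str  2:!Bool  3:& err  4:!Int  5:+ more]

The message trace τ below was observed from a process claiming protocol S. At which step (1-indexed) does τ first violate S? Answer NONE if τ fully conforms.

1

@1 got !Str, protocol expects !Bool  ✗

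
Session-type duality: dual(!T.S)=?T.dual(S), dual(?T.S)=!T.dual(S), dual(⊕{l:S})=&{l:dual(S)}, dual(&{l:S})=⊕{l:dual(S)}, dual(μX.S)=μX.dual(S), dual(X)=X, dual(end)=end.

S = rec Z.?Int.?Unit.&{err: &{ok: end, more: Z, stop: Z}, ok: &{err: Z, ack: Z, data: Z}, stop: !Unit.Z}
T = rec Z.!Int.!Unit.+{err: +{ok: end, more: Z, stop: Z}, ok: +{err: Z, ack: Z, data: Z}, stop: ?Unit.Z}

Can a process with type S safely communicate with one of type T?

YES

rec Z vs rec Z  ✓ (binder kept)
  ?Int vs !Int  ✓
    ?Unit vs !Unit  ✓
      &{err,ok,stop} vs +{err,ok,stop}  ✓ labels match
        case err:
          &{ok,more,stop} vs +{ok,more,stop}  ✓ labels match
            case ok:
              end vs end  ✓
            case more:
              Z vs Z  ✓
            case stop:
              Z vs Z  ✓
        case ok:
          &{err,ack,data} vs +{err,ack,data}  ✓ labels match
            case err:
              Z vs Z  ✓
            case ack:
              Z vs Z  ✓
            case data:
              Z vs Z  ✓
        case stop:
          !Unit vs ?Unit  ✓
            Z vs Z  ✓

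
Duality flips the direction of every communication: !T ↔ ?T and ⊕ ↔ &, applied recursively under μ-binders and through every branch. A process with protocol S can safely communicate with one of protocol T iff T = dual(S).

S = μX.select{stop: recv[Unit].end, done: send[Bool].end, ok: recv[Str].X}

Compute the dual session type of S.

μX → μX  (μ self-dual)
  select{stop,done,ok} → offer{stop,done,ok}  (select→offer)
    [stop]
      recv[Unit] → send[Unit]
        dual(end) = end
    [done]
      send[Bool] → recv[Bool]
        dual(end) = end
    [ok]
      recv[Str] → send[Str]
        dual(X) = X

μX.offer{stop: send[Unit].end, done: recv[Bool].end, ok: send[Str].X}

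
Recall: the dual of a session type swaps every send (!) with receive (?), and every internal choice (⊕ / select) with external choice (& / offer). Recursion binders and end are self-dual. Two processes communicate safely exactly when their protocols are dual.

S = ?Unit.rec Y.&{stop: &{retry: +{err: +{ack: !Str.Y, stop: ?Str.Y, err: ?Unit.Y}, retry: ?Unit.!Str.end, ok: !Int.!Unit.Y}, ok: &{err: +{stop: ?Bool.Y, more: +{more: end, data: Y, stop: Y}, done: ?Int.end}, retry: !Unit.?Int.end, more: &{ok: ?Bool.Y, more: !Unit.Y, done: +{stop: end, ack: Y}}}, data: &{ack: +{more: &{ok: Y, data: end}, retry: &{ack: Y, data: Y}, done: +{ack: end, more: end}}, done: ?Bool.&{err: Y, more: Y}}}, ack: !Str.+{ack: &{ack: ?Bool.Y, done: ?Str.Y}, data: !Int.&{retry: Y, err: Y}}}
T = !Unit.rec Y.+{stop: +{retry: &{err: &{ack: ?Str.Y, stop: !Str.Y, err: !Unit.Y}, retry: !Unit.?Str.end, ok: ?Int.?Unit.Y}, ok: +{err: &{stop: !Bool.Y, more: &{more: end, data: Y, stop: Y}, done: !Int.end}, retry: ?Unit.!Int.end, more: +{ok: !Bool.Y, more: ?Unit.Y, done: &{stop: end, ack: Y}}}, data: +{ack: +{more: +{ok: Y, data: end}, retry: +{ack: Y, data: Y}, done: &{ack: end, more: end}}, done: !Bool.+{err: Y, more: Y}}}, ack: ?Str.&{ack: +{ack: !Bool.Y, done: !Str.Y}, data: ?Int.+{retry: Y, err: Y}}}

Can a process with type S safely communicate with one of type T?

NO

?Unit ‖ !Unit  ✓
  rec Y ‖ rec Y  ✓ (binder kept)
    &{stop,ack} ‖ +{stop,ack}  ✓ label sets agree
      case stop:
        &{retry,ok,data} ‖ +{retry,ok,data}  ✓ label sets agree
          case retry:
            +{err,retry,ok} ‖ &{err,retry,ok}  ✓ label sets agree
              case err:
                +{ack,stop,err} ‖ &{ack,stop,err}  ✓ label sets agree
                  case ack:
                    !Str ‖ ?Str  ✓
                      Y ‖ Y  ✓
                  case stop:
                    ?Str ‖ !Str  ✓
                      Y ‖ Y  ✓
                  case err:
                    ?Unit ‖ !Unit  ✓
                      Y ‖ Y  ✓
              case retry:
                ?Unit ‖ !Unit  ✓
                  !Str ‖ ?Str  ✓
                    end ‖ end  ✓
              case ok:
                !Int ‖ ?Int  ✓
                  !Unit ‖ ?Unit  ✓
                    Y ‖ Y  ✓
          case ok:
            &{err,retry,more} ‖ +{err,retry,more}  ✓ label sets agree
              case err:
                +{stop,more,done} ‖ &{stop,more,done}  ✓ label sets agree
                  case stop:
                    ?Bool ‖ !Bool  ✓
                      Y ‖ Y  ✓
                  case more:
                    +{more,data,stop} ‖ &{more,data,stop}  ✓ label sets agree
                      case more:
                        end ‖ end  ✓
                      case data:
                        Y ‖ Y  ✓
                      case stop:
                        Y ‖ Y  ✓
                  case done:
                    ?Int ‖ !Int  ✓
                      end ‖ end  ✓
              case retry:
                !Unit ‖ ?Unit  ✓
                  ?Int ‖ !Int  ✓
                    end ‖ end  ✓
              case more:
                &{ok,more,done} ‖ +{ok,more,done}  ✓ label sets agree
                  case ok:
                    ?Bool ‖ !Bool  ✓
                      Y ‖ Y  ✓
                  case more:
                    !Unit ‖ ?Unit  ✓
                      Y ‖ Y  ✓
                  case done:
                    +{stop,ack} ‖ &{stop,ack}  ✓ label sets agree
                      case stop:
                        end ‖ end  ✓
                      case ack:
                        Y ‖ Y  ✓
          case data:
            &{ack,done} ‖ +{ack,done}  ✓ label sets agree
              case ack:
                +{more,retry,done} ‖ +{more,retry,done}  ✗ choice polarity not flipped — not dual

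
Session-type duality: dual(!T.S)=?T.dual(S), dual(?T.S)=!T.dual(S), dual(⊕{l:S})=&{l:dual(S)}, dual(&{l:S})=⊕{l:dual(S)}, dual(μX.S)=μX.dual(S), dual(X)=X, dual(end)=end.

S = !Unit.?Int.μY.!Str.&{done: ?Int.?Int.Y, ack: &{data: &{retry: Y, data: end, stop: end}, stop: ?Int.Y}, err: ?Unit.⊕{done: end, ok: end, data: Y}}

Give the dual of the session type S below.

!Unit = ?Unit
  ?Int = !Int
    μY = μY  (μ self-dual)
      !Str = ?Str
        &{done,ack,err} = ⊕{done,ack,err}  (offer→select)
          • done:
            ?Int = !Int
              ?Int = !Int
                Y self-dual
          • ack:
            &{data,stop} = ⊕{data,stop}  (offer→select)
              • data:
                &{retry,data,stop} = ⊕{retry,data,stop}  (offer→select)
                  • retry:
                    Y self-dual
                  • data:
                    end self-dual
                  • stop:
                    end self-dual
              • stop:
                ?Int = !Int
                  Y self-dual
          • err:
            ?Unit = !Unit
              ⊕{done,ok,data} = &{done,ok,data}  (select→offer)
                • done:
                  end self-dual
                • ok:
                  end self-dual
                • data:
                  Y self-dual

?Unit.!Int.μY.?Str.⊕{done: !Int.!Int.Y, ack: ⊕{data: ⊕{retry: Y, data: end, stop: end}, stop: !Int.Y}, err: !Unit.&{done: end, ok: end, data: Y}}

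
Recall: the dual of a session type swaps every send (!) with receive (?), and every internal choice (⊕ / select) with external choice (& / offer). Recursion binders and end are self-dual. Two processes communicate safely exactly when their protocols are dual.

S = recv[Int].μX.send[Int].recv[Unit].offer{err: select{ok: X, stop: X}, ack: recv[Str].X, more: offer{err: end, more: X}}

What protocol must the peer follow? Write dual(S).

recv[Int] ↦ send[Int]
  μX ↦ μX  (binder kept)
    send[Int] ↦ recv[Int]
      recv[Unit] ↦ send[Unit]
        offer{err,ack,more} ↦ select{err,ack,more}  (offer→select)
          case err:
            select{ok,stop} ↦ offer{ok,stop}  (internal→external)
              case ok:
                X self-dual
              case stop:
                X self-dual
          case ack:
            recv[Str] ↦ send[Str]
              X self-dual
          case more:
            offer{err,more} ↦ select{err,more}  (offer→select)
              case err:
                end self-dual
              case more:
                X self-dual

send[Int].μX.recv[Int].send[Unit].select{err: offer{ok: X, stop: X}, ack: send[Str].X, more: select{err: end, more: X}}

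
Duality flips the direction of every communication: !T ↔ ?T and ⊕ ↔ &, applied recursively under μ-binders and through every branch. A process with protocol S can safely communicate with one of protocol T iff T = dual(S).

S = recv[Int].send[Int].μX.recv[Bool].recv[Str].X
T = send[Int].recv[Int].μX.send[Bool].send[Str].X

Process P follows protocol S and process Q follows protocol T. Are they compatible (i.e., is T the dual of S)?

recv[Int] ‖ send[Int]  ✓
  send[Int] ‖ recv[Int]  ✓
    μX ‖ μX  ✓ (μ self-dual)
      recv[Bool] ‖ send[Bool]  ✓
        recv[Str] ‖ send[Str]  ✓
          X ‖ X  ✓

YES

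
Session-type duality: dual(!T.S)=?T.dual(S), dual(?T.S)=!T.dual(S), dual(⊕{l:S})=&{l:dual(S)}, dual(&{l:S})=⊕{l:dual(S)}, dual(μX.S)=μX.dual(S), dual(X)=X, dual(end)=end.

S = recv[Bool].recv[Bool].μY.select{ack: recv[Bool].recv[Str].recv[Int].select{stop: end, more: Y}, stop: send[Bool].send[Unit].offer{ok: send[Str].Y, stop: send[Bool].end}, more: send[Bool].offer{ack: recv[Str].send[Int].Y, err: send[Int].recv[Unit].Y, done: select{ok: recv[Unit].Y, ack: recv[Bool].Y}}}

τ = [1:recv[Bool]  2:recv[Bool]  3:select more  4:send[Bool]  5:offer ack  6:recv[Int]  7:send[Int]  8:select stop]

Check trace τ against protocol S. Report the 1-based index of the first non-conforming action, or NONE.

6

@1 recv[Bool]  ✓  state: recv[Bool].μY.…
@2 recv[Bool]  ✓  state: μY.…
@3 select more  ✓  state: send[Bool].offer{ack: recv[Str].send[Int].μY.…, err: send[Int].recv[Unit].μY.…, done: select{ok: recv[Unit].μY.…, ack: recv[Bool].μY.…}}
@4 send[Bool]  ✓  state: offer{ack: recv[Str].send[Int].μY.…, err: send[Int].recv[Unit].μY.…, done: select{ok: recv[Unit].μY.…, ack: recv[Bool].μY.…}}
@5 offer ack  ✓  state: recv[Str].send[Int].μY.…
@6 got recv[Int], protocol expects recv[Str]  ✗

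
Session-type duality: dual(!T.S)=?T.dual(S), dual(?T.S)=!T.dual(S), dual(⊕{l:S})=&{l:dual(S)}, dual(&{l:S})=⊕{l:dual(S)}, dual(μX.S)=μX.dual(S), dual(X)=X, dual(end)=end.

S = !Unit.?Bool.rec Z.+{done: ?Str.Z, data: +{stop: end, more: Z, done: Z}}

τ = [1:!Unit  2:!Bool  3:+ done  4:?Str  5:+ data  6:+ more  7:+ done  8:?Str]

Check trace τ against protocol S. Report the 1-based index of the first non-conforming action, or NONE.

[1] !Unit  ✓  residual = ?Bool.rec Z.…
[2] got !Bool, protocol expects ?Bool  ✗

2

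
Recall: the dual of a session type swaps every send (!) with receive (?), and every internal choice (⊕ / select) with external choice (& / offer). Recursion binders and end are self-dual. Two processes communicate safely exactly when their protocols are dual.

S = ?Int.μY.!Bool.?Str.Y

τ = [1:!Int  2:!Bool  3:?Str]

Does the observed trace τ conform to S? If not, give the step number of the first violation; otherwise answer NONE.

1

[1] got !Int, protocol expects ?Int  ✗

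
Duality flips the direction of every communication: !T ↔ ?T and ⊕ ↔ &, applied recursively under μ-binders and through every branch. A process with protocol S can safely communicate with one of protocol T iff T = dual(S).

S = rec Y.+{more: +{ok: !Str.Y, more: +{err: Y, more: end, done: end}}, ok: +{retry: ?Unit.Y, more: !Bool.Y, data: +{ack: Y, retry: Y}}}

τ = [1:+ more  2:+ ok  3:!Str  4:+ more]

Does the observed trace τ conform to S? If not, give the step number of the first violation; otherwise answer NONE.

[1] + more  ok  state: +{ok: !Str.rec Y.…, more: +{err: rec Y.…, more: end, done: end}}
[2] + ok  ok  state: !Str.rec Y.…
[3] !Str  ok  state: rec Y.…
[4] + more  ok  state: +{ok: !Str.rec Y.…, more: +{err: rec Y.…, more: end, done: end}}
trace exhausted — no violation

NONE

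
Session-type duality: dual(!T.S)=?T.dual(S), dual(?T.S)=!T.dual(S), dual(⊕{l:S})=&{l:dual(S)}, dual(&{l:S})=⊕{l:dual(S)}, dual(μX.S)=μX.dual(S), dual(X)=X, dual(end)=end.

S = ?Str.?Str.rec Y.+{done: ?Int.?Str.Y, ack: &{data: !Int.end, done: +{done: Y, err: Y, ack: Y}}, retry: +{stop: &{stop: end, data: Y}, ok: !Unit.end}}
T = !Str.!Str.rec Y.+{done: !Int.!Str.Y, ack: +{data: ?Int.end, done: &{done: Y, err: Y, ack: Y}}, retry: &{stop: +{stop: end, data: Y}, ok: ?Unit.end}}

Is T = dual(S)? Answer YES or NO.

NO

?Str | !Str  ✓
  ?Str | !Str  ✓
    rec Y | rec Y  ✓ (μ self-dual)
      +{done,ack,retry} | +{done,ack,retry}  ✗ choice polarity not flipped — not dual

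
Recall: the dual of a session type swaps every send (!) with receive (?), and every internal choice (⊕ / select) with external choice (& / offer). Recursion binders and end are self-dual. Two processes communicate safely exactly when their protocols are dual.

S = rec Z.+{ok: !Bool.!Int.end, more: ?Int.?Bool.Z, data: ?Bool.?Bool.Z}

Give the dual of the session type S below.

rec Z = rec Z  (binder kept)
  +{ok,more,data} = &{ok,more,data}  (select→offer)
    [ok]
      !Bool = ?Bool
        !Int = ?Int
          end ↦ end
    [more]
      ?Int = !Int
        ?Bool = !Bool
          Z ↦ Z
    [data]
      ?Bool = !Bool
        ?Bool = !Bool
          Z ↦ Z

rec Z.&{ok: ?Bool.?Int.end, more: !Int.!Bool.Z, data: !Bool.!Bool.Z}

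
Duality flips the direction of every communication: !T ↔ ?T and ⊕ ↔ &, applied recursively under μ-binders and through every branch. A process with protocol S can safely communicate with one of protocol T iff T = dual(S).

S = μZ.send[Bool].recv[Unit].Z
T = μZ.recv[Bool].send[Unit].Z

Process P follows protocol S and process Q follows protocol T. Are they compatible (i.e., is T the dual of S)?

YES

μZ ‖ μZ  ok (rec unchanged)
  send[Bool] ‖ recv[Bool]  ok
    recv[Unit] ‖ send[Unit]  ok
      Z ‖ Z  ok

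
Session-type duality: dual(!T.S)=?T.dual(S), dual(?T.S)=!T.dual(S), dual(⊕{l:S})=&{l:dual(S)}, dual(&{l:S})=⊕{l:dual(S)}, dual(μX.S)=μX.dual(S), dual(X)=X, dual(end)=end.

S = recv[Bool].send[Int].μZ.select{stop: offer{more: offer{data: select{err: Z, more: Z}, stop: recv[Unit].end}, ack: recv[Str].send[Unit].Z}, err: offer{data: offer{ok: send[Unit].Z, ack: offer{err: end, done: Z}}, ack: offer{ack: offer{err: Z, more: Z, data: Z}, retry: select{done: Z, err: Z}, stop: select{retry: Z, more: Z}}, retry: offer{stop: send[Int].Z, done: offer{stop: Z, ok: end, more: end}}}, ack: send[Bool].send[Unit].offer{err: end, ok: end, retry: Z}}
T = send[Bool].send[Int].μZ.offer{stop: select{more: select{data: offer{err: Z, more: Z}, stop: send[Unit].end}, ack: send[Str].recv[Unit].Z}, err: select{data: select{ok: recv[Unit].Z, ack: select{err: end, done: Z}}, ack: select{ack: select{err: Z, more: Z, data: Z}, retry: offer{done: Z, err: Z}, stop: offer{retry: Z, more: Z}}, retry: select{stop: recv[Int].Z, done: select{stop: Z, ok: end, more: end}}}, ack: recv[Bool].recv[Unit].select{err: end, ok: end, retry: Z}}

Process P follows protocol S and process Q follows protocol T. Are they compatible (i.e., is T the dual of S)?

NO

recv[Bool] vs send[Bool]  match
  send[Int] vs send[Int]  ✗ same direction on both sides — not dual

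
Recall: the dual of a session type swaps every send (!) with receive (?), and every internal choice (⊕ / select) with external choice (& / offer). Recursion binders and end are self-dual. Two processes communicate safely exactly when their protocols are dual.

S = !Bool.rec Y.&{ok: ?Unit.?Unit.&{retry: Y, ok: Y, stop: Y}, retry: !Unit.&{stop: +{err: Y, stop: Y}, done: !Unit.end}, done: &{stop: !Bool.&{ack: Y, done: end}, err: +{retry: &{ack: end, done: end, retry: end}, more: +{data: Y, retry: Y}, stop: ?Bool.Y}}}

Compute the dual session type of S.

?Bool.rec Y.+{ok: !Unit.!Unit.+{retry: Y, ok: Y, stop: Y}, retry: ?Unit.+{stop: &{err: Y, stop: Y}, done: ?Unit.end}, done: +{stop: ?Bool.+{ack: Y, done: end}, err: &{retry: +{ack: end, done: end, retry: end}, more: &{data: Y, retry: Y}, stop: !Bool.Y}}}

!Bool ↦ ?Bool
  rec Y ↦ rec Y  (μ self-dual)
    &{ok,retry,done} ↦ +{ok,retry,done}  (&→⊕)
      [ok]
        ?Unit ↦ !Unit
          ?Unit ↦ !Unit
            &{retry,ok,stop} ↦ +{retry,ok,stop}  (&→⊕)
              [retry]
                Y ↦ Y
              [ok]
                Y ↦ Y
              [stop]
                Y ↦ Y
      [retry]
        !Unit ↦ ?Unit
          &{stop,done} ↦ +{stop,done}  (&→⊕)
            [stop]
              +{err,stop} ↦ &{err,stop}  (⊕→&)
                [err]
                  Y ↦ Y
                [stop]
                  Y ↦ Y
            [done]
              !Unit ↦ ?Unit
                end ↦ end
      [done]
        &{stop,err} ↦ +{stop,err}  (&→⊕)
          [stop]
            !Bool ↦ ?Bool
              &{ack,done} ↦ +{ack,done}  (&→⊕)
                [ack]
                  Y ↦ Y
                [done]
                  end ↦ end
          [err]
            +{retry,more,stop} ↦ &{retry,more,stop}  (⊕→&)
              [retry]
                &{ack,done,retry} ↦ +{ack,done,retry}  (&→⊕)
                  [ack]
                    end ↦ end
                  [done]
                    end ↦ end
                  [retry]
                    end ↦ end
              [more]
                +{data,retry} ↦ &{data,retry}  (⊕→&)
                  [data]
                    Y ↦ Y
                  [retry]
                    Y ↦ Y
              [stop]
                ?Bool ↦ !Bool
                  Y ↦ Y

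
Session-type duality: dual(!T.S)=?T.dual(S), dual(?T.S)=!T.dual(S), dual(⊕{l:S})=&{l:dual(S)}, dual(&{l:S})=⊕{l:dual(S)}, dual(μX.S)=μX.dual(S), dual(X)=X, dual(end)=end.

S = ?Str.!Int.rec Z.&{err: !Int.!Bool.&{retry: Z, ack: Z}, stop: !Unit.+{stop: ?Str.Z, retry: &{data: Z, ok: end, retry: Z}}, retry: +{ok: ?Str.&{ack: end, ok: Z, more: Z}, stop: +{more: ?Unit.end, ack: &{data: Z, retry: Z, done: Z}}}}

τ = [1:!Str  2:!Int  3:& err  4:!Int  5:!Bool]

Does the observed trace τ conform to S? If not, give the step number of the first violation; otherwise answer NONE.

step 1: got !Str, protocol expects ?Str  ✗

1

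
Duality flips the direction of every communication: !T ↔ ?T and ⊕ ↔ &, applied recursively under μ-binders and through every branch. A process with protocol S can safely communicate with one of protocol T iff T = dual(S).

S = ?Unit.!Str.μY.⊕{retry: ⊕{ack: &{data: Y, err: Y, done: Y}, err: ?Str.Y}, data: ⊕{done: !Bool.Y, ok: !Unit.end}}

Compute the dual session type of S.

!Unit.?Str.μY.&{retry: &{ack: ⊕{data: Y, err: Y, done: Y}, err: !Str.Y}, data: &{done: ?Bool.Y, ok: ?Unit.end}}

?Unit → !Unit
  !Str → ?Str
    μY → μY  (rec unchanged)
      ⊕{retry,data} → &{retry,data}  (⊕→&)
        [retry]
          ⊕{ack,err} → &{ack,err}  (⊕→&)
            [ack]
              &{data,err,done} → ⊕{data,err,done}  (&→⊕)
                [data]
                  Y self-dual
                [err]
                  Y self-dual
                [done]
                  Y self-dual
            [err]
              ?Str → !Str
                Y self-dual
        [data]
          ⊕{done,ok} → &{done,ok}  (⊕→&)
            [done]
              !Bool → ?Bool
                Y self-dual
            [ok]
              !Unit → ?Unit
                end self-dual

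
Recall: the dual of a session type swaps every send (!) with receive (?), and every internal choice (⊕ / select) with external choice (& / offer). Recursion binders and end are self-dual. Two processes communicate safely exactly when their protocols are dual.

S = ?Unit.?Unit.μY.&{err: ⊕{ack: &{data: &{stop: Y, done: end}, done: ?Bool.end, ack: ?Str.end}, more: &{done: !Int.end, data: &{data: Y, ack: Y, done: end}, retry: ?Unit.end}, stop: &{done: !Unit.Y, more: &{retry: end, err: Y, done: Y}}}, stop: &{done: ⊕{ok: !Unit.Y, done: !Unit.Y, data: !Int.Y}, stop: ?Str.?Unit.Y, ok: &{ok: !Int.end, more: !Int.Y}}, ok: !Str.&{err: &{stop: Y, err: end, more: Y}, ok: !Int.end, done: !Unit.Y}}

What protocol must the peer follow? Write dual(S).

?Unit ↦ !Unit
  ?Unit ↦ !Unit
    μY ↦ μY  (rec unchanged)
      &{err,stop,ok} ↦ ⊕{err,stop,ok}  (offer→select)
        case err:
          ⊕{ack,more,stop} ↦ &{ack,more,stop}  (select→offer)
            case ack:
              &{data,done,ack} ↦ ⊕{data,done,ack}  (offer→select)
                case data:
                  &{stop,done} ↦ ⊕{stop,done}  (offer→select)
                    case stop:
                      dual(Y) = Y
                    case done:
                      dual(end) = end
                case done:
                  ?Bool ↦ !Bool
                    dual(end) = end
                case ack:
                  ?Str ↦ !Str
                    dual(end) = end
            case more:
              &{done,data,retry} ↦ ⊕{done,data,retry}  (offer→select)
                case done:
                  !Int ↦ ?Int
                    dual(end) = end
                case data:
                  &{data,ack,done} ↦ ⊕{data,ack,done}  (offer→select)
                    case data:
                      dual(Y) = Y
                    case ack:
                      dual(Y) = Y
                    case done:
                      dual(end) = end
                case retry:
                  ?Unit ↦ !Unit
                    dual(end) = end
            case stop:
              &{done,more} ↦ ⊕{done,more}  (offer→select)
                case done:
                  !Unit ↦ ?Unit
                    dual(Y) = Y
                case more:
                  &{retry,err,done} ↦ ⊕{retry,err,done}  (offer→select)
                    case retry:
                      dual(end) = end
                    case err:
                      dual(Y) = Y
                    case done:
                      dual(Y) = Y
        case stop:
          &{done,stop,ok} ↦ ⊕{done,stop,ok}  (offer→select)
            case done:
              ⊕{ok,done,data} ↦ &{ok,done,data}  (select→offer)
                case ok:
                  !Unit ↦ ?Unit
                    dual(Y) = Y
                case done:
                  !Unit ↦ ?Unit
                    dual(Y) = Y
                case data:
                  !Int ↦ ?Int
                    dual(Y) = Y
            case stop:
              ?Str ↦ !Str
                ?Unit ↦ !Unit
                  dual(Y) = Y
            case ok:
              &{ok,more} ↦ ⊕{ok,more}  (offer→select)
                case ok:
                  !Int ↦ ?Int
                    dual(end) = end
                case more:
                  !Int ↦ ?Int
                    dual(Y) = Y
        case ok:
          !Str ↦ ?Str
            &{err,ok,done} ↦ ⊕{err,ok,done}  (offer→select)
              case err:
                &{stop,err,more} ↦ ⊕{stop,err,more}  (offer→select)
                  case stop:
                    dual(Y) = Y
                  case err:
                    dual(end) = end
                  case more:
                    dual(Y) = Y
              case ok:
                !Int ↦ ?Int
                  dual(end) = end
              case done:
                !Unit ↦ ?Unit
                  dual(Y) = Y

!Unit.!Unit.μY.⊕{err: &{ack: ⊕{data: ⊕{stop: Y, done: end}, done: !Bool.end, ack: !Str.end}, more: ⊕{done: ?Int.end, data: ⊕{data: Y, ack: Y, done: end}, retry: !Unit.end}, stop: ⊕{done: ?Unit.Y, more: ⊕{retry: end, err: Y, done: Y}}}, stop: ⊕{done: &{ok: ?Unit.Y, done: ?Unit.Y, data: ?Int.Y}, stop: !Str.!Unit.Y, ok: ⊕{ok: ?Int.end, more: ?Int.Y}}, ok: ?Str.⊕{err: ⊕{stop: Y, err: end, more: Y}, ok: ?Int.end, done: ?Unit.Y}}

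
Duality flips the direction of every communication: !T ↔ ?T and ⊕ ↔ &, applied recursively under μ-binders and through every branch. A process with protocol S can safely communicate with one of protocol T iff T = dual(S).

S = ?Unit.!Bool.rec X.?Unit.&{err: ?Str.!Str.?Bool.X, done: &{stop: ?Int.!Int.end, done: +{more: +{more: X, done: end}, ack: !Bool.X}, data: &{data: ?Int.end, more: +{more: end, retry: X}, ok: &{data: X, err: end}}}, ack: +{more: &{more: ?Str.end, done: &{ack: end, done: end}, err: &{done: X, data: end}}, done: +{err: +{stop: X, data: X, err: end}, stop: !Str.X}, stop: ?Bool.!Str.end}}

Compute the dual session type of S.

!Unit.?Bool.rec X.!Unit.+{err: !Str.?Str.!Bool.X, done: +{stop: !Int.?Int.end, done: &{more: &{more: X, done: end}, ack: ?Bool.X}, data: +{data: !Int.end, more: &{more: end, retry: X}, ok: +{data: X, err: end}}}, ack: &{more: +{more: !Str.end, done: +{ack: end, done: end}, err: +{done: X, data: end}}, done: &{err: &{stop: X, data: X, err: end}, stop: ?Str.X}, stop: !Bool.?Str.end}}

?Unit ↦ !Unit
  !Bool ↦ ?Bool
    rec X ↦ rec X  (binder kept)
      ?Unit ↦ !Unit
        &{err,done,ack} ↦ +{err,done,ack}  (external→internal)
          • err:
            ?Str ↦ !Str
              !Str ↦ ?Str
                ?Bool ↦ !Bool
                  X ↦ X
          • done:
            &{stop,done,data} ↦ +{stop,done,data}  (external→internal)
              • stop:
                ?Int ↦ !Int
                  !Int ↦ ?Int
                    end ↦ end
              • done:
                +{more,ack} ↦ &{more,ack}  (internal→external)
                  • more:
                    +{more,done} ↦ &{more,done}  (internal→external)
                      • more:
                        X ↦ X
                      • done:
                        end ↦ end
                  • ack:
                    !Bool ↦ ?Bool
                      X ↦ X
              • data:
                &{data,more,ok} ↦ +{data,more,ok}  (external→internal)
                  • data:
                    ?Int ↦ !Int
                      end ↦ end
                  • more:
                    +{more,retry} ↦ &{more,retry}  (internal→external)
                      • more:
                        end ↦ end
                      • retry:
                        X ↦ X
                  • ok:
                    &{data,err} ↦ +{data,err}  (external→internal)
                      • data:
                        X ↦ X
                      • err:
                        end ↦ end
          • ack:
            +{more,done,stop} ↦ &{more,done,stop}  (internal→external)
              • more:
                &{more,done,err} ↦ +{more,done,err}  (external→internal)
                  • more:
                    ?Str ↦ !Str
                      end ↦ end
                  • done:
                    &{ack,done} ↦ +{ack,done}  (external→internal)
                      • ack:
                        end ↦ end
                      • done:
                        end ↦ end
                  • err:
                    &{done,data} ↦ +{done,data}  (external→internal)
                      • done:
                        X ↦ X
                      • data:
                        end ↦ end
              • done:
                +{err,stop} ↦ &{err,stop}  (internal→external)
                  • err:
                    +{stop,data,err} ↦ &{stop,data,err}  (internal→external)
                      • stop:
                        X ↦ X
                      • data:
                        X ↦ X
                      • err:
                        end ↦ end
                  • stop:
                    !Str ↦ ?Str
                      X ↦ X
              • stop:
                ?Bool ↦ !Bool
                  !Str ↦ ?Str
                    end ↦ end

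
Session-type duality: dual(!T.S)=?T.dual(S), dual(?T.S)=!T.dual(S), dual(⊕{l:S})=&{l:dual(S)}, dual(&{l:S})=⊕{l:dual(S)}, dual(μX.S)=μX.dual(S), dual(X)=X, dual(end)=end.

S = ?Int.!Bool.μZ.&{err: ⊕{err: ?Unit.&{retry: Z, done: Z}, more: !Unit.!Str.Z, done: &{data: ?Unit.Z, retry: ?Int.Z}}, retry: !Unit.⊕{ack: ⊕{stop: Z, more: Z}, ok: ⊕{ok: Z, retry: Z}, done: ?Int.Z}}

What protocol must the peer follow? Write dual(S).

!Int.?Bool.μZ.⊕{err: &{err: !Unit.⊕{retry: Z, done: Z}, more: ?Unit.?Str.Z, done: ⊕{data: !Unit.Z, retry: !Int.Z}}, retry: ?Unit.&{ack: &{stop: Z, more: Z}, ok: &{ok: Z, retry: Z}, done: !Int.Z}}

?Int ↦ !Int
  !Bool ↦ ?Bool
    μZ ↦ μZ  (rec unchanged)
      &{err,retry} ↦ ⊕{err,retry}  (&→⊕)
        [err]
          ⊕{err,more,done} ↦ &{err,more,done}  (select→offer)
            [err]
              ?Unit ↦ !Unit
                &{retry,done} ↦ ⊕{retry,done}  (&→⊕)
                  [retry]
                    Z ↦ Z
                  [done]
                    Z ↦ Z
            [more]
              !Unit ↦ ?Unit
                !Str ↦ ?Str
                  Z ↦ Z
            [done]
              &{data,retry} ↦ ⊕{data,retry}  (&→⊕)
                [data]
                  ?Unit ↦ !Unit
                    Z ↦ Z
                [retry]
                  ?Int ↦ !Int
                    Z ↦ Z
        [retry]
          !Unit ↦ ?Unit
            ⊕{ack,ok,done} ↦ &{ack,ok,done}  (select→offer)
              [ack]
                ⊕{stop,more} ↦ &{stop,more}  (select→offer)
                  [stop]
                    Z ↦ Z
                  [more]
                    Z ↦ Z
              [ok]
                ⊕{ok,retry} ↦ &{ok,retry}  (select→offer)
                  [ok]
                    Z ↦ Z
                  [retry]
                    Z ↦ Z
              [done]
                ?Int ↦ !Int
                  Z ↦ Z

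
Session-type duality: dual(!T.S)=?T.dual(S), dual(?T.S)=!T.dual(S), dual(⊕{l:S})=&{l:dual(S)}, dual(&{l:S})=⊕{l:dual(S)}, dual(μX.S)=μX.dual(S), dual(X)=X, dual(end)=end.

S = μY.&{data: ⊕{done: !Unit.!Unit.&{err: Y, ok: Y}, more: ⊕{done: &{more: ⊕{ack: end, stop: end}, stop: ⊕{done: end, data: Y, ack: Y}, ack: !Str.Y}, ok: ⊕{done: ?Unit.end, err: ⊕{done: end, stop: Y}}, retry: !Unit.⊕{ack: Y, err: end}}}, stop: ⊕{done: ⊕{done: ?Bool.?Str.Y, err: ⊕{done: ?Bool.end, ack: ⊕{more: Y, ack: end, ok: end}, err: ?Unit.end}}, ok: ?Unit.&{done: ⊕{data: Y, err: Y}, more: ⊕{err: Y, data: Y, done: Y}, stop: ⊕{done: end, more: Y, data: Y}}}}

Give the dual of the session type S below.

μY.⊕{data: &{done: ?Unit.?Unit.⊕{err: Y, ok: Y}, more: &{done: ⊕{more: &{ack: end, stop: end}, stop: &{done: end, data: Y, ack: Y}, ack: ?Str.Y}, ok: &{done: !Unit.end, err: &{done: end, stop: Y}}, retry: ?Unit.&{ack: Y, err: end}}}, stop: &{done: &{done: !Bool.!Str.Y, err: &{done: !Bool.end, ack: &{more: Y, ack: end, ok: end}, err: !Unit.end}}, ok: !Unit.⊕{done: &{data: Y, err: Y}, more: &{err: Y, data: Y, done: Y}, stop: &{done: end, more: Y, data: Y}}}}

μY ↦ μY  (binder kept)
  &{data,stop} ↦ ⊕{data,stop}  (offer→select)
    [data]
      ⊕{done,more} ↦ &{done,more}  (⊕→&)
        [done]
          !Unit ↦ ?Unit
            !Unit ↦ ?Unit
              &{err,ok} ↦ ⊕{err,ok}  (offer→select)
                [err]
                  dual(Y) = Y
                [ok]
                  dual(Y) = Y
        [more]
          ⊕{done,ok,retry} ↦ &{done,ok,retry}  (⊕→&)
            [done]
              &{more,stop,ack} ↦ ⊕{more,stop,ack}  (offer→select)
                [more]
                  ⊕{ack,stop} ↦ &{ack,stop}  (⊕→&)
                    [ack]
                      dual(end) = end
                    [stop]
                      dual(end) = end
                [stop]
                  ⊕{done,data,ack} ↦ &{done,data,ack}  (⊕→&)
                    [done]
                      dual(end) = end
                    [data]
                      dual(Y) = Y
                    [ack]
                      dual(Y) = Y
                [ack]
                  !Str ↦ ?Str
                    dual(Y) = Y
            [ok]
              ⊕{done,err} ↦ &{done,err}  (⊕→&)
                [done]
                  ?Unit ↦ !Unit
                    dual(end) = end
                [err]
                  ⊕{done,stop} ↦ &{done,stop}  (⊕→&)
                    [done]
                      dual(end) = end
                    [stop]
                      dual(Y) = Y
            [retry]
              !Unit ↦ ?Unit
                ⊕{ack,err} ↦ &{ack,err}  (⊕→&)
                  [ack]
                    dual(Y) = Y
                  [err]
                    dual(end) = end
    [stop]
      ⊕{done,ok} ↦ &{done,ok}  (⊕→&)
        [done]
          ⊕{done,err} ↦ &{done,err}  (⊕→&)
            [done]
              ?Bool ↦ !Bool
                ?Str ↦ !Str
                  dual(Y) = Y
            [err]
              ⊕{done,ack,err} ↦ &{done,ack,err}  (⊕→&)
                [done]
                  ?Bool ↦ !Bool
                    dual(end) = end
                [ack]
                  ⊕{more,ack,ok} ↦ &{more,ack,ok}  (⊕→&)
                    [more]
                      dual(Y) = Y
                    [ack]
                      dual(end) = end
                    [ok]
                      dual(end) = end
                [err]
                  ?Unit ↦ !Unit
                    dual(end) = end
        [ok]
          ?Unit ↦ !Unit
            &{done,more,stop} ↦ ⊕{done,more,stop}  (offer→select)
              [done]
                ⊕{data,err} ↦ &{data,err}  (⊕→&)
                  [data]
                    dual(Y) = Y
                  [err]
                    dual(Y) = Y
              [more]
                ⊕{err,data,done} ↦ &{err,data,done}  (⊕→&)
                  [err]
                    dual(Y) = Y
                  [data]
                    dual(Y) = Y
                  [done]
                    dual(Y) = Y
              [stop]
                ⊕{done,more,data} ↦ &{done,more,data}  (⊕→&)
                  [done]
                    dual(end) = end
                  [more]
                    dual(Y) = Y
                  [data]
                    dual(Y) = Y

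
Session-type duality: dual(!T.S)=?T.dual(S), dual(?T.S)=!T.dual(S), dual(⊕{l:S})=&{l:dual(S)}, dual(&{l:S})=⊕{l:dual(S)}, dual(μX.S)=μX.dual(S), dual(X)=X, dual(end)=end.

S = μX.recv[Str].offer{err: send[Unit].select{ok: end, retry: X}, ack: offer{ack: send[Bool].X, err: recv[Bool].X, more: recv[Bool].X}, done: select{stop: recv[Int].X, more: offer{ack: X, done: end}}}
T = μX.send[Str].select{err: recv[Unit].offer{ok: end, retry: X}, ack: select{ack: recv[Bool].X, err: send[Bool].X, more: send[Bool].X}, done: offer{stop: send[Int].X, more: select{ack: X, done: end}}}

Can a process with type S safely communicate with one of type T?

μX | μX  ok (μ self-dual)
  recv[Str] | send[Str]  ok
    offer{err,ack,done} | select{err,ack,done}  ok label sets agree
      case err:
        send[Unit] | recv[Unit]  ok
          select{ok,retry} | offer{ok,retry}  ok label sets agree
            case ok:
              end | end  ok
            case retry:
              X | X  ok
      case ack:
        offer{ack,err,more} | select{ack,err,more}  ok label sets agree
          case ack:
            send[Bool] | recv[Bool]  ok
              X | X  ok
          case err:
            recv[Bool] | send[Bool]  ok
              X | X  ok
          case more:
            recv[Bool] | send[Bool]  ok
              X | X  ok
      case done:
        select{stop,more} | offer{stop,more}  ok label sets agree
          case stop:
            recv[Int] | send[Int]  ok
              X | X  ok
          case more:
            offer{ack,done} | select{ack,done}  ok label sets agree
              case ack:
                X | X  ok
              case done:
                end | end  ok

YES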